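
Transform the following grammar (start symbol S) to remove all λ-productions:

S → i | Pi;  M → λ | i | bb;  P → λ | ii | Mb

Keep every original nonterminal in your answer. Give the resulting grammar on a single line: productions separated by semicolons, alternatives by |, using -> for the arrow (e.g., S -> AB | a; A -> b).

Nullable set: {M, P}.
S -> Pi: P nullable, giving Pi | i.
Drop M -> λ.
Drop P -> λ.
P -> Mb: M nullable, giving Mb | b.
Unchanged (no nullable symbols): S -> i; M -> bb; M -> i; P -> ii.

S -> i | Pi; M -> i | bb; P -> b | Mb | ii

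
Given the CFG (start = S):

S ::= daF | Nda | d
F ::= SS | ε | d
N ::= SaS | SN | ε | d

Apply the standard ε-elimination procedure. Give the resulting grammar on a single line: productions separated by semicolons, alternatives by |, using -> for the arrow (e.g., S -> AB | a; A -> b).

S -> d | da | Nda | daF; F -> d | SS; N -> S | d | SN | SaS

Nullable set: {F, N}.
S -> Nda: N nullable, giving Nda | da.
S -> daF: F nullable, giving da | daF.
Drop F -> ε.
Drop N -> ε.
N -> SN: N nullable, giving S | SN.
Unchanged (no nullable symbols): S -> d; F -> SS; F -> d; N -> SaS; N -> d.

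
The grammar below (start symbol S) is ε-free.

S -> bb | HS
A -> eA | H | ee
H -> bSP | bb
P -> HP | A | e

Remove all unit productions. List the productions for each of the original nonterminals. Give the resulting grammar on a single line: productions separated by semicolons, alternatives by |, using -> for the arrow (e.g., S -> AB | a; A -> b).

S -> HS | bb; A -> bb | eA | ee | bSP; H -> bb | bSP; P -> e | HP | bb | eA | ee | bSP

Unit productions: A->H, P->A.
Unit pairs (A ⇒* B via units): (A,H), (P,A), (P,H).
S: inherits non-unit rules of {S} → HS | bb.
A: inherits non-unit rules of {A, H} → bSP | bb | eA | ee.
H: inherits non-unit rules of {H} → bSP | bb.
P: inherits non-unit rules of {A, H, P} → HP | bSP | bb | e | eA | ee.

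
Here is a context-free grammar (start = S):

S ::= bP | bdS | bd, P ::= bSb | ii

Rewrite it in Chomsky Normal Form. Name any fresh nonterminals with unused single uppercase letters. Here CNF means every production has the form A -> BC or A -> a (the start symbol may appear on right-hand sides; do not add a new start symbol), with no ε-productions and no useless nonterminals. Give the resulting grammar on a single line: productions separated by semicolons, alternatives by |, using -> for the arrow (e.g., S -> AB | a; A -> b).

No ε-productions.
No unit productions to eliminate.
TERM: introduce A -> b, C -> d, B -> i and substitute in every rule of length ≥2.
BIN: P -> ASA becomes P -> AD, D -> SA; S -> ACS becomes S -> AE, E -> CS.

S -> AC | AE | AP; A -> b; B -> i; C -> d; D -> SA; E -> CS; P -> AD | BB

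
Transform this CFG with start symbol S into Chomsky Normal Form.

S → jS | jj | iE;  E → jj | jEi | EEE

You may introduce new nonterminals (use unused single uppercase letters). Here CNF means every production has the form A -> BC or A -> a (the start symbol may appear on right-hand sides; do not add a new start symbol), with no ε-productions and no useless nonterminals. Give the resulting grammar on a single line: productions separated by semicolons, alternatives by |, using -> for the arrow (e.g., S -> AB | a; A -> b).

No ε-productions.
No unit productions to eliminate.
TERM: introduce B -> i, A -> j and substitute in every rule of length ≥2.
BIN: E -> AEB becomes E -> AC, C -> EB; E -> EEE becomes E -> ED, D -> EE.

S -> AA | AS | BE; A -> j; B -> i; C -> EB; D -> EE; E -> AA | AC | ED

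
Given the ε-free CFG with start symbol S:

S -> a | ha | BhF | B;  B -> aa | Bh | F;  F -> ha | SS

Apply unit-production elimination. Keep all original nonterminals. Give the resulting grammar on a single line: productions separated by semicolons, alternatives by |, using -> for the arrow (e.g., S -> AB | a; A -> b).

Unit productions: B->F, S->B.
Unit pairs (A ⇒* B via units): (B,F), (S,B), (S,F).
S: inherits non-unit rules of {B, F, S} → Bh | BhF | SS | a | aa | ha.
B: inherits non-unit rules of {B, F} → Bh | SS | aa | ha.
F: inherits non-unit rules of {F} → SS | ha.

S -> a | Bh | SS | aa | ha | BhF; B -> Bh | SS | aa | ha; F -> SS | ha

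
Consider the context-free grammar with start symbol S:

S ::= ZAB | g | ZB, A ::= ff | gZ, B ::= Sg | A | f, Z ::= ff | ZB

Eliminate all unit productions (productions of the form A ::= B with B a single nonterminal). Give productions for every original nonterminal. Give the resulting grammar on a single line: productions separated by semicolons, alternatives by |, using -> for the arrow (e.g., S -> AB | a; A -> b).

Unit productions: B->A.
Unit pairs (A ⇒* B via units): (B,A).
S: inherits non-unit rules of {S} → ZAB | ZB | g.
A: inherits non-unit rules of {A} → ff | gZ.
B: inherits non-unit rules of {A, B} → Sg | f | ff | gZ.
Z: inherits non-unit rules of {Z} → ZB | ff.

S -> g | ZB | ZAB; A -> ff | gZ; B -> f | Sg | ff | gZ; Z -> ZB | ff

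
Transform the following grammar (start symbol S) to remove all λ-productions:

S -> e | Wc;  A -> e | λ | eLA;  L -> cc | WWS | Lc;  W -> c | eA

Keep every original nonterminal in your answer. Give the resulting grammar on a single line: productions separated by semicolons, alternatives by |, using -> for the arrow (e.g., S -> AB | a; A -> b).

Nullable set: {A}.
Drop A -> λ.
A -> eLA: A nullable, giving eL | eLA.
W -> eA: A nullable, giving e | eA.
Unchanged (no nullable symbols): S -> Wc; S -> e; A -> e; L -> Lc; L -> WWS; L -> cc; W -> c.

S -> e | Wc; A -> e | eL | eLA; L -> Lc | cc | WWS; W -> c | e | eA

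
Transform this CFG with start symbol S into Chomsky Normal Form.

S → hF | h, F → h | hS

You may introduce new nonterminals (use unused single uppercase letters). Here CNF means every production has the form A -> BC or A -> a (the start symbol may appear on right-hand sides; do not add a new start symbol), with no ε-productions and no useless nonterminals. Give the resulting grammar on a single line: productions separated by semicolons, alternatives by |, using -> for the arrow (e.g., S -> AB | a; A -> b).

No ε-productions.
No unit productions to eliminate.
TERM: introduce A -> h and substitute in every rule of length ≥2.

S -> h | AF; A -> h; F -> h | AS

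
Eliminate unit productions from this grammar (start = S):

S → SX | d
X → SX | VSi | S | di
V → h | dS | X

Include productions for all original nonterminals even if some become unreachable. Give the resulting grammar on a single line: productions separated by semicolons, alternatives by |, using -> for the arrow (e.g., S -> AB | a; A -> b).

S -> d | SX; V -> d | h | SX | dS | di | VSi; X -> d | SX | di | VSi

Unit productions: V->X, X->S.
Unit pairs (A ⇒* B via units): (V,S), (V,X), (X,S).
S: inherits non-unit rules of {S} → SX | d.
V: inherits non-unit rules of {S, V, X} → SX | VSi | d | dS | di | h.
X: inherits non-unit rules of {S, X} → SX | VSi | d | di.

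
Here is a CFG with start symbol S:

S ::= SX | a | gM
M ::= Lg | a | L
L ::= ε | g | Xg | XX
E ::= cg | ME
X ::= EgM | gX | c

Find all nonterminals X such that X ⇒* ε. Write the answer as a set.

{L, M}

Directly nullable (have an ε-rule): {L}.
M is nullable via M -> L (every symbol on the right is already known nullable).
Not nullable: E, S, X — each has a terminal in every rule's right-hand side or depends on a non-nullable symbol.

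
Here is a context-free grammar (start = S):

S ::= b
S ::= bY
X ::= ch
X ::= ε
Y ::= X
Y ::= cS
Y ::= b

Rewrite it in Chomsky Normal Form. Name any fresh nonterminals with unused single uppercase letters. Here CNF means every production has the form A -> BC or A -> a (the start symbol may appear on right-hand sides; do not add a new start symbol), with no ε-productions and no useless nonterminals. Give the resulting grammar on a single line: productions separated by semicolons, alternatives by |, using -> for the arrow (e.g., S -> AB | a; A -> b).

Nullable: {X, Y}; after ε-elimination: S -> b | bY; X -> ch; Y -> X | b | cS.
After unit-elimination: S -> b | bY; X -> ch; Y -> b | cS | ch.
TERM: introduce A -> b, B -> c, C -> h and substitute in every rule of length ≥2.
Drop unreachable/unproductive: X.

S -> b | AY; A -> b; B -> c; C -> h; Y -> b | BC | BS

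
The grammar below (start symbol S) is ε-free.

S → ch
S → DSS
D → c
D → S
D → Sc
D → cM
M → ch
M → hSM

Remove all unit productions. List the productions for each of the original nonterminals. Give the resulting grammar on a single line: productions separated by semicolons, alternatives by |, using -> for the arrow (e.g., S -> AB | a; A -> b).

Unit productions: D->S.
Unit pairs (A ⇒* B via units): (D,S).
S: inherits non-unit rules of {S} → DSS | ch.
D: inherits non-unit rules of {D, S} → DSS | Sc | c | cM | ch.
M: inherits non-unit rules of {M} → ch | hSM.

S -> ch | DSS; D -> c | Sc | cM | ch | DSS; M -> ch | hSM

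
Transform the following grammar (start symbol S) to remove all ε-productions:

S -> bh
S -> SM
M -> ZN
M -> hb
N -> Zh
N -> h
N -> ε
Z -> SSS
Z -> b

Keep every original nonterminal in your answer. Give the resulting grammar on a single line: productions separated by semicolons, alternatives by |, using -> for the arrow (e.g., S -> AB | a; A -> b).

S -> SM | bh; M -> Z | ZN | hb; N -> h | Zh; Z -> b | SSS

Nullable set: {N}.
M -> ZN: N nullable, giving Z | ZN.
Drop N -> ε.
Unchanged (no nullable symbols): S -> SM; S -> bh; M -> hb; N -> Zh; N -> h; Z -> SSS; Z -> b.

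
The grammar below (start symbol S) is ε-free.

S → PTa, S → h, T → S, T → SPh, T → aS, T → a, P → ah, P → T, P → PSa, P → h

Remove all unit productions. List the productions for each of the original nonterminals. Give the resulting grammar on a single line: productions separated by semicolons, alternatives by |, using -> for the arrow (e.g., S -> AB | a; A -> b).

Unit productions: P->T, T->S.
Unit pairs (A ⇒* B via units): (P,S), (P,T), (T,S).
S: inherits non-unit rules of {S} → PTa | h.
P: inherits non-unit rules of {P, S, T} → PSa | PTa | SPh | a | aS | ah | h.
T: inherits non-unit rules of {S, T} → PTa | SPh | a | aS | h.

S -> h | PTa; P -> a | h | aS | ah | PSa | PTa | SPh; T -> a | h | aS | PTa | SPh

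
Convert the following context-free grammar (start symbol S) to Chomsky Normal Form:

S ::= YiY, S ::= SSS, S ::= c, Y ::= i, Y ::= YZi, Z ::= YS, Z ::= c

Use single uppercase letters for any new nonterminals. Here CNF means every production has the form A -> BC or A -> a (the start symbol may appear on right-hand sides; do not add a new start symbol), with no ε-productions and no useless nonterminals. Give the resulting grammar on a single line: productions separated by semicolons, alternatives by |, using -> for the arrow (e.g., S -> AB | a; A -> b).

S -> c | SB | YC; A -> i; B -> SS; C -> AY; D -> ZA; Y -> i | YD; Z -> c | YS

No ε-productions.
No unit productions to eliminate.
TERM: introduce A -> i and substitute in every rule of length ≥2.
BIN: S -> SSS becomes S -> SB, B -> SS; S -> YAY becomes S -> YC, C -> AY; Y -> YZA becomes Y -> YD, D -> ZA.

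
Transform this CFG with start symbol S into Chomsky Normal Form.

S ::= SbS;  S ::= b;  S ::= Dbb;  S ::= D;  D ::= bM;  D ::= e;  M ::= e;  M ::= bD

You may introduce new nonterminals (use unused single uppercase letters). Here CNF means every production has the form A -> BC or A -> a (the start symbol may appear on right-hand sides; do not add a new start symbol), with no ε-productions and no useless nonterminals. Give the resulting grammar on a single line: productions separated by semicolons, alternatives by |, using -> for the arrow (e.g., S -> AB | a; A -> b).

S -> b | e | AM | DB | SC; A -> b; B -> AA; C -> AS; D -> e | AM; M -> e | AD

No ε-productions.
After unit-elimination: S -> b | e | bM | Dbb | SbS; D -> e | bM; M -> e | bD.
TERM: introduce A -> b and substitute in every rule of length ≥2.
BIN: S -> DAA becomes S -> DB, B -> AA; S -> SAS becomes S -> SC, C -> AS.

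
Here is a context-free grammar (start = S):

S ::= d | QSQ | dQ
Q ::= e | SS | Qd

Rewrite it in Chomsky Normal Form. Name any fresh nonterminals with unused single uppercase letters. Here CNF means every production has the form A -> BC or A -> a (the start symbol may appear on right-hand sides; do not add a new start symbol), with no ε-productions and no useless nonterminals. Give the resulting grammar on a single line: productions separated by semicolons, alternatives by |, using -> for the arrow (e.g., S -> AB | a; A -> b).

No ε-productions.
No unit productions to eliminate.
TERM: introduce A -> d and substitute in every rule of length ≥2.
BIN: S -> QSQ becomes S -> QB, B -> SQ.

S -> d | AQ | QB; A -> d; B -> SQ; Q -> e | QA | SS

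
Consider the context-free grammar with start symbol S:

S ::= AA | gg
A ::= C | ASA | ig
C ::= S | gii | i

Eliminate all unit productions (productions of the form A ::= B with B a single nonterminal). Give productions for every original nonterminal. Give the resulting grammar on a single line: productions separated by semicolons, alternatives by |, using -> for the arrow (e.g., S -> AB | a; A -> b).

S -> AA | gg; A -> i | AA | gg | ig | ASA | gii; C -> i | AA | gg | gii

Unit productions: A->C, C->S.
Unit pairs (A ⇒* B via units): (A,C), (A,S), (C,S).
S: inherits non-unit rules of {S} → AA | gg.
A: inherits non-unit rules of {A, C, S} → AA | ASA | gg | gii | i | ig.
C: inherits non-unit rules of {C, S} → AA | gg | gii | i.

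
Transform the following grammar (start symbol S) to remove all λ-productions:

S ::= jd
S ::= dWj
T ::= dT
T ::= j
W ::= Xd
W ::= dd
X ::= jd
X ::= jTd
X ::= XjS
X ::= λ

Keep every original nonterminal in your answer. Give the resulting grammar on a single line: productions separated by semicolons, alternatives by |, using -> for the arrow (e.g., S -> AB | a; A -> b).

S -> jd | dWj; T -> j | dT; W -> d | Xd | dd; X -> jS | jd | XjS | jTd

Nullable set: {X}.
W -> Xd: X nullable, giving Xd | d.
Drop X -> λ.
X -> XjS: X nullable, giving XjS | jS.
Unchanged (no nullable symbols): S -> dWj; S -> jd; T -> dT; T -> j; W -> dd; X -> jTd; X -> jd.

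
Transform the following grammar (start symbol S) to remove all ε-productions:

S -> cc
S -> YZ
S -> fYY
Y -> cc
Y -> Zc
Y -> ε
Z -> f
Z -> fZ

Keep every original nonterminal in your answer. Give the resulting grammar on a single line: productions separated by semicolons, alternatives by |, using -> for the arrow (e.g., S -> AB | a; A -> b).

Nullable set: {Y}.
S -> YZ: Y nullable, giving YZ | Z.
S -> fYY: Y, Y nullable, giving f | fY | fYY.
Drop Y -> ε.
Unchanged (no nullable symbols): S -> cc; Y -> Zc; Y -> cc; Z -> f; Z -> fZ.

S -> Z | f | YZ | cc | fY | fYY; Y -> Zc | cc; Z -> f | fZ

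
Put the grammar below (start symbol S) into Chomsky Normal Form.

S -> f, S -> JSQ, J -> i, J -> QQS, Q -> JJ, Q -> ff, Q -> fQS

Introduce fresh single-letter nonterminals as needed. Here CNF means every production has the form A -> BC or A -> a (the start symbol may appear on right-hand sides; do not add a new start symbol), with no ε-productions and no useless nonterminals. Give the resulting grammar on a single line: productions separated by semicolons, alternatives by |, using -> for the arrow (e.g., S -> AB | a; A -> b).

S -> f | JD; A -> f; B -> QS; C -> QS; D -> SQ; J -> i | QB; Q -> AA | AC | JJ

No ε-productions.
No unit productions to eliminate.
TERM: introduce A -> f and substitute in every rule of length ≥2.
BIN: J -> QQS becomes J -> QB, B -> QS; Q -> AQS becomes Q -> AC, C -> QS; S -> JSQ becomes S -> JD, D -> SQ.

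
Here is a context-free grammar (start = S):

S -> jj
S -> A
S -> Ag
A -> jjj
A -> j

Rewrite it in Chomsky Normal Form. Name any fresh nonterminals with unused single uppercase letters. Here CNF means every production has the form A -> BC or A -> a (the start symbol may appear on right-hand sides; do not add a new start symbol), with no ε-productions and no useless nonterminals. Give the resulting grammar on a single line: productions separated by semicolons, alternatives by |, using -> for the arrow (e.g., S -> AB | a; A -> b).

No ε-productions.
After unit-elimination: S -> j | Ag | jj | jjj; A -> j | jjj.
TERM: introduce C -> g, B -> j and substitute in every rule of length ≥2.
BIN: A -> BBB becomes A -> BD, D -> BB; S -> BBB becomes S -> BE, E -> BB.

S -> j | AC | BB | BE; A -> j | BD; B -> j; C -> g; D -> BB; E -> BB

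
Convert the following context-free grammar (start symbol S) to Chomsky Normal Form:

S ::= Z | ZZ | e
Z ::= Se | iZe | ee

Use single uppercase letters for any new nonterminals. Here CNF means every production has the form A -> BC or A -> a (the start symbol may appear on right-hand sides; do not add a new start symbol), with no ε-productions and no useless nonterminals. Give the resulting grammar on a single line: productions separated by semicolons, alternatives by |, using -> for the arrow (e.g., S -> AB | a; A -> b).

No ε-productions.
After unit-elimination: S -> e | Se | ZZ | ee | iZe; Z -> Se | ee | iZe.
TERM: introduce A -> e, B -> i and substitute in every rule of length ≥2.
BIN: S -> BZA becomes S -> BC, C -> ZA; Z -> BZA becomes Z -> BD, D -> ZA.

S -> e | AA | BC | SA | ZZ; A -> e; B -> i; C -> ZA; D -> ZA; Z -> AA | BD | SA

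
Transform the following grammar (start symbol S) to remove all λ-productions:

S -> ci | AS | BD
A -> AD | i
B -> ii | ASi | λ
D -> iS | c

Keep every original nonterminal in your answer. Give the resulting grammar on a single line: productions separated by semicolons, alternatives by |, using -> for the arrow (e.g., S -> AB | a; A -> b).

S -> D | AS | BD | ci; A -> i | AD; B -> ii | ASi; D -> c | iS

Nullable set: {B}.
S -> BD: B nullable, giving BD | D.
Drop B -> λ.
Unchanged (no nullable symbols): S -> AS; S -> ci; A -> AD; A -> i; B -> ASi; B -> ii; D -> c; D -> iS.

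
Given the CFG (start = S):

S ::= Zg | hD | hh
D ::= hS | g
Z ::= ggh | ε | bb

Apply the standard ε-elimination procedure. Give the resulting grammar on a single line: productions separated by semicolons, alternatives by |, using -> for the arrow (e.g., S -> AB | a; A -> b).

S -> g | Zg | hD | hh; D -> g | hS; Z -> bb | ggh

Nullable set: {Z}.
S -> Zg: Z nullable, giving Zg | g.
Drop Z -> ε.
Unchanged (no nullable symbols): S -> hD; S -> hh; D -> g; D -> hS; Z -> bb; Z -> ggh.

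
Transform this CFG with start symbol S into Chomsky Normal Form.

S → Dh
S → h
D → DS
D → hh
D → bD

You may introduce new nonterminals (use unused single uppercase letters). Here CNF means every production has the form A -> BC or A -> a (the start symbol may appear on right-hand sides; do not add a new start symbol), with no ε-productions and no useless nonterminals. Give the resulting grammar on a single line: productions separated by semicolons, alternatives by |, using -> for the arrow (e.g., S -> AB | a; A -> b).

S -> h | DB; A -> b; B -> h; D -> AD | BB | DS

No ε-productions.
No unit productions to eliminate.
TERM: introduce A -> b, B -> h and substitute in every rule of length ≥2.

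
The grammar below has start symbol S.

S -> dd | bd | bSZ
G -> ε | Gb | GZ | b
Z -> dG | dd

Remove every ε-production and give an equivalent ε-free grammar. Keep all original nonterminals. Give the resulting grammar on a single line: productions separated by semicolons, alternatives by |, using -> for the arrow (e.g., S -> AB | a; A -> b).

Nullable set: {G}.
Drop G -> ε.
G -> GZ: G nullable, giving GZ | Z.
G -> Gb: G nullable, giving Gb | b.
Z -> dG: G nullable, giving d | dG.
Unchanged (no nullable symbols): S -> bSZ; S -> bd; S -> dd; G -> b; Z -> dd.

S -> bd | dd | bSZ; G -> Z | b | GZ | Gb; Z -> d | dG | dd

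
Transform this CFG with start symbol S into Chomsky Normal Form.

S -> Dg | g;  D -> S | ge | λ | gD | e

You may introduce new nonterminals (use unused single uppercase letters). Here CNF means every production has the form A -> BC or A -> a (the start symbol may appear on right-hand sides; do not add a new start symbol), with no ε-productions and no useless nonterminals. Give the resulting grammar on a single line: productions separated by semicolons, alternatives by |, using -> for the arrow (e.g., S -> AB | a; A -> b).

Nullable: {D}; after ε-elimination: S -> g | Dg; D -> S | e | g | gD | ge.
After unit-elimination: S -> g | Dg; D -> e | g | Dg | gD | ge.
TERM: introduce B -> e, A -> g and substitute in every rule of length ≥2.

S -> g | DA; A -> g; B -> e; D -> e | g | AB | AD | DA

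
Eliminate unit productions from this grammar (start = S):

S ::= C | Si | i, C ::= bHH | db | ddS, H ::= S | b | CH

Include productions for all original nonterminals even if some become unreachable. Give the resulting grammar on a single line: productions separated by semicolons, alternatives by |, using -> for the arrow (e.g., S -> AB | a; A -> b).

S -> i | Si | db | bHH | ddS; C -> db | bHH | ddS; H -> b | i | CH | Si | db | bHH | ddS

Unit productions: H->S, S->C.
Unit pairs (A ⇒* B via units): (H,C), (H,S), (S,C).
S: inherits non-unit rules of {C, S} → Si | bHH | db | ddS | i.
C: inherits non-unit rules of {C} → bHH | db | ddS.
H: inherits non-unit rules of {C, H, S} → CH | Si | b | bHH | db | ddS | i.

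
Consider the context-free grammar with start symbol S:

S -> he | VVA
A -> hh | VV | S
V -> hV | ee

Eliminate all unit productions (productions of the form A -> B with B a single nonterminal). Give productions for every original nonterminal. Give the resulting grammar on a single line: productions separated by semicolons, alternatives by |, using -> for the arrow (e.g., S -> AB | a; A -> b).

S -> he | VVA; A -> VV | he | hh | VVA; V -> ee | hV

Unit productions: A->S.
Unit pairs (A ⇒* B via units): (A,S).
S: inherits non-unit rules of {S} → VVA | he.
A: inherits non-unit rules of {A, S} → VV | VVA | he | hh.
V: inherits non-unit rules of {V} → ee | hV.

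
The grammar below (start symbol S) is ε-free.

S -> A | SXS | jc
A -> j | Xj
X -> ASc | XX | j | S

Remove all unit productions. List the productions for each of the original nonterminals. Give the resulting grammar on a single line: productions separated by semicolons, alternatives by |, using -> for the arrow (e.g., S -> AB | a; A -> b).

S -> j | Xj | jc | SXS; A -> j | Xj; X -> j | XX | Xj | jc | ASc | SXS

Unit productions: S->A, X->S.
Unit pairs (A ⇒* B via units): (S,A), (X,A), (X,S).
S: inherits non-unit rules of {A, S} → SXS | Xj | j | jc.
A: inherits non-unit rules of {A} → Xj | j.
X: inherits non-unit rules of {A, S, X} → ASc | SXS | XX | Xj | j | jc.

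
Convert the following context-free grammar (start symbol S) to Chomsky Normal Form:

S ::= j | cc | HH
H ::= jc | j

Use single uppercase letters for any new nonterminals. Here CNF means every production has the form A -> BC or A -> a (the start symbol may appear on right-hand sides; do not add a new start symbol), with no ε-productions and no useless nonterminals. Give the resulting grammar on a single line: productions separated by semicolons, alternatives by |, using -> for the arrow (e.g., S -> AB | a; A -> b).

No ε-productions.
No unit productions to eliminate.
TERM: introduce B -> c, A -> j and substitute in every rule of length ≥2.

S -> j | BB | HH; A -> j; B -> c; H -> j | AB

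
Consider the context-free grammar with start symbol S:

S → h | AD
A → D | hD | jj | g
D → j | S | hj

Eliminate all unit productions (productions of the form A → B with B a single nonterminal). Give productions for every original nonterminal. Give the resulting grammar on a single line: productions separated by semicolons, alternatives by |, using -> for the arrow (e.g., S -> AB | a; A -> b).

Unit productions: A->D, D->S.
Unit pairs (A ⇒* B via units): (A,D), (A,S), (D,S).
S: inherits non-unit rules of {S} → AD | h.
A: inherits non-unit rules of {A, D, S} → AD | g | h | hD | hj | j | jj.
D: inherits non-unit rules of {D, S} → AD | h | hj | j.

S -> h | AD; A -> g | h | j | AD | hD | hj | jj; D -> h | j | AD | hj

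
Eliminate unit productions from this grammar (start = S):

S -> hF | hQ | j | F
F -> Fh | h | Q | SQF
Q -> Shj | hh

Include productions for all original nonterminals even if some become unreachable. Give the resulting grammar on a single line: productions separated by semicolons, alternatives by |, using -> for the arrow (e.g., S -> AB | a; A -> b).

S -> h | j | Fh | hF | hQ | hh | SQF | Shj; F -> h | Fh | hh | SQF | Shj; Q -> hh | Shj

Unit productions: F->Q, S->F.
Unit pairs (A ⇒* B via units): (F,Q), (S,F), (S,Q).
S: inherits non-unit rules of {F, Q, S} → Fh | SQF | Shj | h | hF | hQ | hh | j.
F: inherits non-unit rules of {F, Q} → Fh | SQF | Shj | h | hh.
Q: inherits non-unit rules of {Q} → Shj | hh.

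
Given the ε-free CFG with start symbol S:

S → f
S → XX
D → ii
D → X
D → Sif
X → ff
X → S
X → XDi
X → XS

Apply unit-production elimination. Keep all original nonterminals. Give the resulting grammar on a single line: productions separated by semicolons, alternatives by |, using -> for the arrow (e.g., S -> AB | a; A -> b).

Unit productions: D->X, X->S.
Unit pairs (A ⇒* B via units): (D,S), (D,X), (X,S).
S: inherits non-unit rules of {S} → XX | f.
D: inherits non-unit rules of {D, S, X} → Sif | XDi | XS | XX | f | ff | ii.
X: inherits non-unit rules of {S, X} → XDi | XS | XX | f | ff.

S -> f | XX; D -> f | XS | XX | ff | ii | Sif | XDi; X -> f | XS | XX | ff | XDi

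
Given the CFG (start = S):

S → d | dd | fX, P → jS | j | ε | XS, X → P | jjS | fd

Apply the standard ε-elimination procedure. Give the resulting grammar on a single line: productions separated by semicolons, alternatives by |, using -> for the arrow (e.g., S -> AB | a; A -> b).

S -> d | f | dd | fX; P -> S | j | XS | jS; X -> P | fd | jjS

Nullable set: {P, X}.
S -> fX: X nullable, giving f | fX.
Drop P -> ε.
P -> XS: X nullable, giving S | XS.
X -> P: P nullable, giving P.
Unchanged (no nullable symbols): S -> d; S -> dd; P -> j; P -> jS; X -> fd; X -> jjS.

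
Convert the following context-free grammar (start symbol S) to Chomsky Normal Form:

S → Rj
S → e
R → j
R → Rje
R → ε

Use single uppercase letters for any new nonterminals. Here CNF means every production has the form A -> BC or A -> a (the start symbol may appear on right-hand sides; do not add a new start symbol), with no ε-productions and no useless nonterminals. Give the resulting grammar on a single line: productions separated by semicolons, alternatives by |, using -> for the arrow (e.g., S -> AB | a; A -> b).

Nullable: {R}; after ε-elimination: S -> e | j | Rj; R -> j | je | Rje.
No unit productions to eliminate.
TERM: introduce B -> e, A -> j and substitute in every rule of length ≥2.
BIN: R -> RAB becomes R -> RC, C -> AB.

S -> e | j | RA; A -> j; B -> e; C -> AB; R -> j | AB | RC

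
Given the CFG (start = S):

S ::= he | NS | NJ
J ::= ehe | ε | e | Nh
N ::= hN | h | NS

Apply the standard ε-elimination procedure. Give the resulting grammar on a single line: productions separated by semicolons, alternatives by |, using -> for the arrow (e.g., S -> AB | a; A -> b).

Nullable set: {J}.
S -> NJ: J nullable, giving N | NJ.
Drop J -> ε.
Unchanged (no nullable symbols): S -> NS; S -> he; J -> Nh; J -> e; J -> ehe; N -> NS; N -> h; N -> hN.

S -> N | NJ | NS | he; J -> e | Nh | ehe; N -> h | NS | hN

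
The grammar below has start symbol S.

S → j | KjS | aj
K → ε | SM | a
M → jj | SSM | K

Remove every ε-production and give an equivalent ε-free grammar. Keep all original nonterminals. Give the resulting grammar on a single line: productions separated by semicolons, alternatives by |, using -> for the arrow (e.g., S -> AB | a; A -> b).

S -> j | aj | jS | KjS; K -> S | a | SM; M -> K | SS | jj | SSM

Nullable set: {K, M}.
S -> KjS: K nullable, giving KjS | jS.
Drop K -> ε.
K -> SM: M nullable, giving S | SM.
M -> K: K nullable, giving K.
M -> SSM: M nullable, giving SS | SSM.
Unchanged (no nullable symbols): S -> aj; S -> j; K -> a; M -> jj.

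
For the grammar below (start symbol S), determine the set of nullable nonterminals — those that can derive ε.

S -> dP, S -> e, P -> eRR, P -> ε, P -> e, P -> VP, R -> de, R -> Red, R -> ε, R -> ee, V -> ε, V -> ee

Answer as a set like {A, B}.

Directly nullable (have an ε-rule): {P, R, V}.
Not nullable: S — each has a terminal in every rule's right-hand side or depends on a non-nullable symbol.

{P, R, V}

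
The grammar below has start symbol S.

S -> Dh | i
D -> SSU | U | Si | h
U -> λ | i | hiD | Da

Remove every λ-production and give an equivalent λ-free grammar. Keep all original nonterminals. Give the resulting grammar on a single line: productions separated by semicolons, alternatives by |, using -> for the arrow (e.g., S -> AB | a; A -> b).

S -> h | i | Dh; D -> U | h | SS | Si | SSU; U -> a | i | Da | hi | hiD

Nullable set: {D, U}.
S -> Dh: D nullable, giving Dh | h.
D -> SSU: U nullable, giving SS | SSU.
D -> U: U nullable, giving U.
Drop U -> λ.
U -> Da: D nullable, giving Da | a.
U -> hiD: D nullable, giving hi | hiD.
Unchanged (no nullable symbols): S -> i; D -> Si; D -> h; U -> i.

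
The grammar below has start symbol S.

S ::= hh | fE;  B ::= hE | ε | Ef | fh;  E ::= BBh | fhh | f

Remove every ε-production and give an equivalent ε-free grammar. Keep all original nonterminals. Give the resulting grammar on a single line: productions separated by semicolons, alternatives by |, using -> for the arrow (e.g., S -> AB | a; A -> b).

Nullable set: {B}.
Drop B -> ε.
E -> BBh: B, B nullable, giving BBh | Bh | h.
Unchanged (no nullable symbols): S -> fE; S -> hh; B -> Ef; B -> fh; B -> hE; E -> f; E -> fhh.

S -> fE | hh; B -> Ef | fh | hE; E -> f | h | Bh | BBh | fhh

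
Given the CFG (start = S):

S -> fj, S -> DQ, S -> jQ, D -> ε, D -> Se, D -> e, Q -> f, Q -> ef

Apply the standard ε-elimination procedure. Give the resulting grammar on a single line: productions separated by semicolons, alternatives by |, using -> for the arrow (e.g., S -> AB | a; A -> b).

S -> Q | DQ | fj | jQ; D -> e | Se; Q -> f | ef

Nullable set: {D}.
S -> DQ: D nullable, giving DQ | Q.
Drop D -> ε.
Unchanged (no nullable symbols): S -> fj; S -> jQ; D -> Se; D -> e; Q -> ef; Q -> f.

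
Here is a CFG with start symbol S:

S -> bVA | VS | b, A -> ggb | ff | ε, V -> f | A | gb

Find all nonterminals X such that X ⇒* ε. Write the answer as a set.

{A, V}

Directly nullable (have an ε-rule): {A}.
V is nullable via V -> A (every symbol on the right is already known nullable).
Not nullable: S — each has a terminal in every rule's right-hand side or depends on a non-nullable symbol.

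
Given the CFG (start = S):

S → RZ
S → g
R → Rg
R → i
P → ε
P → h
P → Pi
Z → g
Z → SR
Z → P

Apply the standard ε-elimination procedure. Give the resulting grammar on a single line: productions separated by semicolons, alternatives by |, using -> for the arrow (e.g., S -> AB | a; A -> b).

Nullable set: {P, Z}.
S -> RZ: Z nullable, giving R | RZ.
Drop P -> ε.
P -> Pi: P nullable, giving Pi | i.
Z -> P: P nullable, giving P.
Unchanged (no nullable symbols): S -> g; P -> h; R -> Rg; R -> i; Z -> SR; Z -> g.

S -> R | g | RZ; P -> h | i | Pi; R -> i | Rg; Z -> P | g | SR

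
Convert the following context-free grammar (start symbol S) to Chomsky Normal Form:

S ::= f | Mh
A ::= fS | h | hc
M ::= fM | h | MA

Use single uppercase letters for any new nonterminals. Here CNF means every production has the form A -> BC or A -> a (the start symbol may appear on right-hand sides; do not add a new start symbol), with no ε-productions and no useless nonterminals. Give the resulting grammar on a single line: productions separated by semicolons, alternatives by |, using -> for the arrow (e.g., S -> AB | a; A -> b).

S -> f | MC; A -> h | BS | CD; B -> f; C -> h; D -> c; M -> h | BM | MA

No ε-productions.
No unit productions to eliminate.
TERM: introduce D -> c, B -> f, C -> h and substitute in every rule of length ≥2.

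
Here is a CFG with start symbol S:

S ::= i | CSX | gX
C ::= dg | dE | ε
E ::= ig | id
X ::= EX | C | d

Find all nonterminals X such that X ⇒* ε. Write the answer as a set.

{C, X}

Directly nullable (have an ε-rule): {C}.
X is nullable via X -> C (every symbol on the right is already known nullable).
Not nullable: E, S — each has a terminal in every rule's right-hand side or depends on a non-nullable symbol.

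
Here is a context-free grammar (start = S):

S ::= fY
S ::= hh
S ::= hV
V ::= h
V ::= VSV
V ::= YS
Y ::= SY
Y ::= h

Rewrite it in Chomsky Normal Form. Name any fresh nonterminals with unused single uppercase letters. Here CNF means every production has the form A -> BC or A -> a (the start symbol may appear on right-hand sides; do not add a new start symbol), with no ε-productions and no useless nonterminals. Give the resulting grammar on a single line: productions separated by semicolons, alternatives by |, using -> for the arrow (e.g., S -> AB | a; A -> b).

S -> AY | BB | BV; A -> f; B -> h; C -> SV; V -> h | VC | YS; Y -> h | SY

No ε-productions.
No unit productions to eliminate.
TERM: introduce A -> f, B -> h and substitute in every rule of length ≥2.
BIN: V -> VSV becomes V -> VC, C -> SV.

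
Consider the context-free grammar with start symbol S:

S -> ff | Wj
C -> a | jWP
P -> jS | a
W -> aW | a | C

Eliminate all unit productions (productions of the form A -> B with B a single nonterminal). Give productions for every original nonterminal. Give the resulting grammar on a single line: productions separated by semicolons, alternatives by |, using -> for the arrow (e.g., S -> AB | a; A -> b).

S -> Wj | ff; C -> a | jWP; P -> a | jS; W -> a | aW | jWP

Unit productions: W->C.
Unit pairs (A ⇒* B via units): (W,C).
S: inherits non-unit rules of {S} → Wj | ff.
C: inherits non-unit rules of {C} → a | jWP.
P: inherits non-unit rules of {P} → a | jS.
W: inherits non-unit rules of {C, W} → a | aW | jWP.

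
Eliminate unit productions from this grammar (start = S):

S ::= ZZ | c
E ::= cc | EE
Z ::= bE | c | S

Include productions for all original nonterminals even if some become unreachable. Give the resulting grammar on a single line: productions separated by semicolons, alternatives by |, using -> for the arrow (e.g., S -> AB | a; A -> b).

S -> c | ZZ; E -> EE | cc; Z -> c | ZZ | bE

Unit productions: Z->S.
Unit pairs (A ⇒* B via units): (Z,S).
S: inherits non-unit rules of {S} → ZZ | c.
E: inherits non-unit rules of {E} → EE | cc.
Z: inherits non-unit rules of {S, Z} → ZZ | bE | c.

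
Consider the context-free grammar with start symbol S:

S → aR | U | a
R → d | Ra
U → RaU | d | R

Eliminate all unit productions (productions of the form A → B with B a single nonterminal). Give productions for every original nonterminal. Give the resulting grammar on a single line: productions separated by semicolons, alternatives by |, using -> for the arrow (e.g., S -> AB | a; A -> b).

Unit productions: S->U, U->R.
Unit pairs (A ⇒* B via units): (S,R), (S,U), (U,R).
S: inherits non-unit rules of {R, S, U} → Ra | RaU | a | aR | d.
R: inherits non-unit rules of {R} → Ra | d.
U: inherits non-unit rules of {R, U} → Ra | RaU | d.

S -> a | d | Ra | aR | RaU; R -> d | Ra; U -> d | Ra | RaU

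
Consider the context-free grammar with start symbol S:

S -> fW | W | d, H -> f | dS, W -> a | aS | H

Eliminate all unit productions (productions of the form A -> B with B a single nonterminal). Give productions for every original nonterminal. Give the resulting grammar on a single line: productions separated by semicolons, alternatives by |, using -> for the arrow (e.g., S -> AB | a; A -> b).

Unit productions: S->W, W->H.
Unit pairs (A ⇒* B via units): (S,H), (S,W), (W,H).
S: inherits non-unit rules of {H, S, W} → a | aS | d | dS | f | fW.
H: inherits non-unit rules of {H} → dS | f.
W: inherits non-unit rules of {H, W} → a | aS | dS | f.

S -> a | d | f | aS | dS | fW; H -> f | dS; W -> a | f | aS | dS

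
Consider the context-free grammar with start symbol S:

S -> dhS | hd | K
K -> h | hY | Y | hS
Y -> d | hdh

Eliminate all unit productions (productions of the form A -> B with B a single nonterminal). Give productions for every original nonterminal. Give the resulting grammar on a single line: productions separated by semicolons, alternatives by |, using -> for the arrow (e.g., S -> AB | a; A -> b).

Unit productions: K->Y, S->K.
Unit pairs (A ⇒* B via units): (K,Y), (S,K), (S,Y).
S: inherits non-unit rules of {K, S, Y} → d | dhS | h | hS | hY | hd | hdh.
K: inherits non-unit rules of {K, Y} → d | h | hS | hY | hdh.
Y: inherits non-unit rules of {Y} → d | hdh.

S -> d | h | hS | hY | hd | dhS | hdh; K -> d | h | hS | hY | hdh; Y -> d | hdh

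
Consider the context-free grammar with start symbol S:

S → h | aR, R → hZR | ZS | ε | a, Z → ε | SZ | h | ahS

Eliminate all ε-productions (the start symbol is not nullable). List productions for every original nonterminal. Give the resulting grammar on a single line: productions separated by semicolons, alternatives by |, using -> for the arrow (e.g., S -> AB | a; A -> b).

S -> a | h | aR; R -> S | a | h | ZS | hR | hZ | hZR; Z -> S | h | SZ | ahS

Nullable set: {R, Z}.
S -> aR: R nullable, giving a | aR.
Drop R -> ε.
R -> ZS: Z nullable, giving S | ZS.
R -> hZR: Z, R nullable, giving h | hR | hZ | hZR.
Drop Z -> ε.
Z -> SZ: Z nullable, giving S | SZ.
Unchanged (no nullable symbols): S -> h; R -> a; Z -> ahS; Z -> h.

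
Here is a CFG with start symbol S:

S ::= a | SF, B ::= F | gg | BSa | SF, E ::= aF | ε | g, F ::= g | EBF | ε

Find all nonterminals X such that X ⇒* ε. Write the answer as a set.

Directly nullable (have an ε-rule): {E, F}.
B is nullable via B -> F (every symbol on the right is already known nullable).
Not nullable: S — each has a terminal in every rule's right-hand side or depends on a non-nullable symbol.

{B, E, F}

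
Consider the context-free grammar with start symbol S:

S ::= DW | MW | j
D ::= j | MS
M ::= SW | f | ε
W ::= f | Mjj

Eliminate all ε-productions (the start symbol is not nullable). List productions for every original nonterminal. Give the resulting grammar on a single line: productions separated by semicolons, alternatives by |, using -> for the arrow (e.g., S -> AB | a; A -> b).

Nullable set: {M}.
S -> MW: M nullable, giving MW | W.
D -> MS: M nullable, giving MS | S.
Drop M -> ε.
W -> Mjj: M nullable, giving Mjj | jj.
Unchanged (no nullable symbols): S -> DW; S -> j; D -> j; M -> SW; M -> f; W -> f.

S -> W | j | DW | MW; D -> S | j | MS; M -> f | SW; W -> f | jj | Mjj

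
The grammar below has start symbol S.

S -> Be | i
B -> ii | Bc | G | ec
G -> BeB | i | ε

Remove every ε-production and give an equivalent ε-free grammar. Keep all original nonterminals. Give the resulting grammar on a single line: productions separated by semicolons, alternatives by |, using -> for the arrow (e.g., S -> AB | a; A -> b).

S -> e | i | Be; B -> G | c | Bc | ec | ii; G -> e | i | Be | eB | BeB

Nullable set: {B, G}.
S -> Be: B nullable, giving Be | e.
B -> Bc: B nullable, giving Bc | c.
B -> G: G nullable, giving G.
Drop G -> ε.
G -> BeB: B, B nullable, giving Be | BeB | e | eB.
Unchanged (no nullable symbols): S -> i; B -> ec; B -> ii; G -> i.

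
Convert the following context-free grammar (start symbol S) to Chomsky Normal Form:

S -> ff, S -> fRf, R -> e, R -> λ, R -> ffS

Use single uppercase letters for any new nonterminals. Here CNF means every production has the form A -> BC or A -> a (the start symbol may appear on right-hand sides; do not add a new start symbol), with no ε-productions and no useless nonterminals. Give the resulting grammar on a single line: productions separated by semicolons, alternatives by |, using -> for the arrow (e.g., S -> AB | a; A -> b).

S -> AA | AC; A -> f; B -> AS; C -> RA; R -> e | AB

Nullable: {R}; after ε-elimination: S -> ff | fRf; R -> e | ffS.
No unit productions to eliminate.
TERM: introduce A -> f and substitute in every rule of length ≥2.
BIN: R -> AAS becomes R -> AB, B -> AS; S -> ARA becomes S -> AC, C -> RA.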